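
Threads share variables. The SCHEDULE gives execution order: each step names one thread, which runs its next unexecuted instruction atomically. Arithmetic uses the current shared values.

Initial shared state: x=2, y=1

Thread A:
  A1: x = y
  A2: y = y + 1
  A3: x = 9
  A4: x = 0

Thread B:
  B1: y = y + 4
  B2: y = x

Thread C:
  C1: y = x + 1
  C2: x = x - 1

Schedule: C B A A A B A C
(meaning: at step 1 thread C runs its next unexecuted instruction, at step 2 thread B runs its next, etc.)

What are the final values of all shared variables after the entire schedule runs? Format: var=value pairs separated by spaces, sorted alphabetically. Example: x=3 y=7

Answer: x=-1 y=9

Derivation:
Step 1: thread C executes C1 (y = x + 1). Shared: x=2 y=3. PCs: A@0 B@0 C@1
Step 2: thread B executes B1 (y = y + 4). Shared: x=2 y=7. PCs: A@0 B@1 C@1
Step 3: thread A executes A1 (x = y). Shared: x=7 y=7. PCs: A@1 B@1 C@1
Step 4: thread A executes A2 (y = y + 1). Shared: x=7 y=8. PCs: A@2 B@1 C@1
Step 5: thread A executes A3 (x = 9). Shared: x=9 y=8. PCs: A@3 B@1 C@1
Step 6: thread B executes B2 (y = x). Shared: x=9 y=9. PCs: A@3 B@2 C@1
Step 7: thread A executes A4 (x = 0). Shared: x=0 y=9. PCs: A@4 B@2 C@1
Step 8: thread C executes C2 (x = x - 1). Shared: x=-1 y=9. PCs: A@4 B@2 C@2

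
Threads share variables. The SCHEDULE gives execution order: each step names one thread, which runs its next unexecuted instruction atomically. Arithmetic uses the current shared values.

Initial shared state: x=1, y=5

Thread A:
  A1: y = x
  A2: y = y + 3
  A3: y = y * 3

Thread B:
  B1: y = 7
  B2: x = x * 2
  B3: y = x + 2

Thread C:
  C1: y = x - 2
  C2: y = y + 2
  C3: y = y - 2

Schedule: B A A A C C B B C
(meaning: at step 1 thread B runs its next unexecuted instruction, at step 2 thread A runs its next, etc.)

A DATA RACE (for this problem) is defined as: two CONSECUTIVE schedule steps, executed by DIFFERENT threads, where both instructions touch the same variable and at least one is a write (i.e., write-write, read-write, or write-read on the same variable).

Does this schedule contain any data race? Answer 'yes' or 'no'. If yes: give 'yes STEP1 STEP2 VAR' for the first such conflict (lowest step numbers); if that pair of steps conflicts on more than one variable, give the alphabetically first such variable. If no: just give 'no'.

Answer: yes 1 2 y

Derivation:
Steps 1,2: B(y = 7) vs A(y = x). RACE on y (W-W).
Steps 2,3: same thread (A). No race.
Steps 3,4: same thread (A). No race.
Steps 4,5: A(y = y * 3) vs C(y = x - 2). RACE on y (W-W).
Steps 5,6: same thread (C). No race.
Steps 6,7: C(r=y,w=y) vs B(r=x,w=x). No conflict.
Steps 7,8: same thread (B). No race.
Steps 8,9: B(y = x + 2) vs C(y = y - 2). RACE on y (W-W).
First conflict at steps 1,2.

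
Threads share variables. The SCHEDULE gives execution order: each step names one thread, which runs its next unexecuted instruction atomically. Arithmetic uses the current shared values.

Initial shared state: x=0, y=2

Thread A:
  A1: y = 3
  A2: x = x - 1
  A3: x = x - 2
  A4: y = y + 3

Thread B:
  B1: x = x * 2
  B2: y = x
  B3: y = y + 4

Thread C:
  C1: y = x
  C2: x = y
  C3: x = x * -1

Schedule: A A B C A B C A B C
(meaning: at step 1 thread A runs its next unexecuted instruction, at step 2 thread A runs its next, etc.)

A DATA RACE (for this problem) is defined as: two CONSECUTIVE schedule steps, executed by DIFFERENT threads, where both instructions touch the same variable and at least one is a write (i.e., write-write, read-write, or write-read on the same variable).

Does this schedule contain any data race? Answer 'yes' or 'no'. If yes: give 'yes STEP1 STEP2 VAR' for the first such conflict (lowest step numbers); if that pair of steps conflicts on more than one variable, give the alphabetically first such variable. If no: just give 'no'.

Steps 1,2: same thread (A). No race.
Steps 2,3: A(x = x - 1) vs B(x = x * 2). RACE on x (W-W).
Steps 3,4: B(x = x * 2) vs C(y = x). RACE on x (W-R).
Steps 4,5: C(y = x) vs A(x = x - 2). RACE on x (R-W).
Steps 5,6: A(x = x - 2) vs B(y = x). RACE on x (W-R).
Steps 6,7: B(y = x) vs C(x = y). RACE on x (R-W), y (W-R). Multiple vars; alphabetically first is x.
Steps 7,8: C(x = y) vs A(y = y + 3). RACE on y (R-W).
Steps 8,9: A(y = y + 3) vs B(y = y + 4). RACE on y (W-W).
Steps 9,10: B(r=y,w=y) vs C(r=x,w=x). No conflict.
First conflict at steps 2,3.

Answer: yes 2 3 x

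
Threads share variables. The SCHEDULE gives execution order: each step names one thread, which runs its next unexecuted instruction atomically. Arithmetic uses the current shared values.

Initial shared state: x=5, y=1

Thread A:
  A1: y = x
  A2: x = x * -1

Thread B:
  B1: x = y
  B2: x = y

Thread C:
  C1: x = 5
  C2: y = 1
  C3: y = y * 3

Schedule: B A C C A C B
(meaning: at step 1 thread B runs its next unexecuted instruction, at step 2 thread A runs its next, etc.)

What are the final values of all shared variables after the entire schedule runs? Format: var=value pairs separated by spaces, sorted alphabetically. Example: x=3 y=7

Answer: x=3 y=3

Derivation:
Step 1: thread B executes B1 (x = y). Shared: x=1 y=1. PCs: A@0 B@1 C@0
Step 2: thread A executes A1 (y = x). Shared: x=1 y=1. PCs: A@1 B@1 C@0
Step 3: thread C executes C1 (x = 5). Shared: x=5 y=1. PCs: A@1 B@1 C@1
Step 4: thread C executes C2 (y = 1). Shared: x=5 y=1. PCs: A@1 B@1 C@2
Step 5: thread A executes A2 (x = x * -1). Shared: x=-5 y=1. PCs: A@2 B@1 C@2
Step 6: thread C executes C3 (y = y * 3). Shared: x=-5 y=3. PCs: A@2 B@1 C@3
Step 7: thread B executes B2 (x = y). Shared: x=3 y=3. PCs: A@2 B@2 C@3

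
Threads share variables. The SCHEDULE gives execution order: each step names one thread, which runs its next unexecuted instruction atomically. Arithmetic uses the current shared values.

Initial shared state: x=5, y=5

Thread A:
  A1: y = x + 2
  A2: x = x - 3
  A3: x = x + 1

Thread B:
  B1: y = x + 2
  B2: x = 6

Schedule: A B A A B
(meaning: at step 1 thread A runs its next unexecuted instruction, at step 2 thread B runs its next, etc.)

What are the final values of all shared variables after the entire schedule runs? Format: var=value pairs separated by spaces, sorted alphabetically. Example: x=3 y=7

Answer: x=6 y=7

Derivation:
Step 1: thread A executes A1 (y = x + 2). Shared: x=5 y=7. PCs: A@1 B@0
Step 2: thread B executes B1 (y = x + 2). Shared: x=5 y=7. PCs: A@1 B@1
Step 3: thread A executes A2 (x = x - 3). Shared: x=2 y=7. PCs: A@2 B@1
Step 4: thread A executes A3 (x = x + 1). Shared: x=3 y=7. PCs: A@3 B@1
Step 5: thread B executes B2 (x = 6). Shared: x=6 y=7. PCs: A@3 B@2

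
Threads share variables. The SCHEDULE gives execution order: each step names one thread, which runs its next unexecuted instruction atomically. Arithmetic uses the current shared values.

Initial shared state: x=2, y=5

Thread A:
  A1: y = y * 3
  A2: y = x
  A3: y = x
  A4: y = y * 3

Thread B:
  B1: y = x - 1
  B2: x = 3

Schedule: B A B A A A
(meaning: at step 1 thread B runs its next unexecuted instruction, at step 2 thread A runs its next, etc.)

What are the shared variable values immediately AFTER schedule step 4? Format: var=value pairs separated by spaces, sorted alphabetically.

Answer: x=3 y=3

Derivation:
Step 1: thread B executes B1 (y = x - 1). Shared: x=2 y=1. PCs: A@0 B@1
Step 2: thread A executes A1 (y = y * 3). Shared: x=2 y=3. PCs: A@1 B@1
Step 3: thread B executes B2 (x = 3). Shared: x=3 y=3. PCs: A@1 B@2
Step 4: thread A executes A2 (y = x). Shared: x=3 y=3. PCs: A@2 B@2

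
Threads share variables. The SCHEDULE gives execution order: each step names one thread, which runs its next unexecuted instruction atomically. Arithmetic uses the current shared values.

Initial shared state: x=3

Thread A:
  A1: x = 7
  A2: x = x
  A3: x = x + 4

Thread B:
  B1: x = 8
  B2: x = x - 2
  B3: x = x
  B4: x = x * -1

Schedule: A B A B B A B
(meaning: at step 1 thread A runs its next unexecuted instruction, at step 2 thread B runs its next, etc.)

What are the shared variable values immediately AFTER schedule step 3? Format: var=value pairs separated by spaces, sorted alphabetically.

Step 1: thread A executes A1 (x = 7). Shared: x=7. PCs: A@1 B@0
Step 2: thread B executes B1 (x = 8). Shared: x=8. PCs: A@1 B@1
Step 3: thread A executes A2 (x = x). Shared: x=8. PCs: A@2 B@1

Answer: x=8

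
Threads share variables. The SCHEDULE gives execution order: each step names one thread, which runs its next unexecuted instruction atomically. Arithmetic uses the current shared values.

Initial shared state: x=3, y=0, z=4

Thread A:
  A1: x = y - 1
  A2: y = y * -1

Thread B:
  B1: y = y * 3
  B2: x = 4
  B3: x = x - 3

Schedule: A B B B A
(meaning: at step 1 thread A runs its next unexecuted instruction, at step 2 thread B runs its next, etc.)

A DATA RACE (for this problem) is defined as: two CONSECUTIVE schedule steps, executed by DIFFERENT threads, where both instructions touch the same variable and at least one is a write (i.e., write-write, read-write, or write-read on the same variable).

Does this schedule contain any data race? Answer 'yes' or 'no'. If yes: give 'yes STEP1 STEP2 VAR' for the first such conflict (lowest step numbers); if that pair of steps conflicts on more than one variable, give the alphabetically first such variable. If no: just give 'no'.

Steps 1,2: A(x = y - 1) vs B(y = y * 3). RACE on y (R-W).
Steps 2,3: same thread (B). No race.
Steps 3,4: same thread (B). No race.
Steps 4,5: B(r=x,w=x) vs A(r=y,w=y). No conflict.
First conflict at steps 1,2.

Answer: yes 1 2 y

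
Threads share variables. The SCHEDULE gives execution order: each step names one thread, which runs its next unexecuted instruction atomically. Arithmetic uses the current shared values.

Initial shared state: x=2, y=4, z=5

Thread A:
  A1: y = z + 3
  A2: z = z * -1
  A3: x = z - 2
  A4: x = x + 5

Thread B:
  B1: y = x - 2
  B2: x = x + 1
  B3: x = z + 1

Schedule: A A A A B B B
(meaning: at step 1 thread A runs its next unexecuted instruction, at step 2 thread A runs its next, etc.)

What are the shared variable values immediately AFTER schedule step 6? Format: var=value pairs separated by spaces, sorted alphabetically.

Step 1: thread A executes A1 (y = z + 3). Shared: x=2 y=8 z=5. PCs: A@1 B@0
Step 2: thread A executes A2 (z = z * -1). Shared: x=2 y=8 z=-5. PCs: A@2 B@0
Step 3: thread A executes A3 (x = z - 2). Shared: x=-7 y=8 z=-5. PCs: A@3 B@0
Step 4: thread A executes A4 (x = x + 5). Shared: x=-2 y=8 z=-5. PCs: A@4 B@0
Step 5: thread B executes B1 (y = x - 2). Shared: x=-2 y=-4 z=-5. PCs: A@4 B@1
Step 6: thread B executes B2 (x = x + 1). Shared: x=-1 y=-4 z=-5. PCs: A@4 B@2

Answer: x=-1 y=-4 z=-5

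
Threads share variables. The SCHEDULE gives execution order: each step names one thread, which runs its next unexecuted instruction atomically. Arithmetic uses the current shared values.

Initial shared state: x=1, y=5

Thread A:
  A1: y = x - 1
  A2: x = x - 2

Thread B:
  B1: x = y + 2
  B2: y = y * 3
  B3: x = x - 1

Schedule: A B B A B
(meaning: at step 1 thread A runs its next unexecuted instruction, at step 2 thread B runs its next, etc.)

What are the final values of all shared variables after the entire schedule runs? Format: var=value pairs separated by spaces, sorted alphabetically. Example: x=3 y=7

Answer: x=-1 y=0

Derivation:
Step 1: thread A executes A1 (y = x - 1). Shared: x=1 y=0. PCs: A@1 B@0
Step 2: thread B executes B1 (x = y + 2). Shared: x=2 y=0. PCs: A@1 B@1
Step 3: thread B executes B2 (y = y * 3). Shared: x=2 y=0. PCs: A@1 B@2
Step 4: thread A executes A2 (x = x - 2). Shared: x=0 y=0. PCs: A@2 B@2
Step 5: thread B executes B3 (x = x - 1). Shared: x=-1 y=0. PCs: A@2 B@3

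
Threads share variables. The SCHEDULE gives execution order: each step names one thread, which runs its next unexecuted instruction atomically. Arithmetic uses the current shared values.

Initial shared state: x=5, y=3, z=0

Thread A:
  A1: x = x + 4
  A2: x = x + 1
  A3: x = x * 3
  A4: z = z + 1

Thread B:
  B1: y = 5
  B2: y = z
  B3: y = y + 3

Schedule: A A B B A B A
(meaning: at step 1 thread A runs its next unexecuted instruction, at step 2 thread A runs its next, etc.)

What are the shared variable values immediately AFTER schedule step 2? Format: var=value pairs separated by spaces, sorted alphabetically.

Step 1: thread A executes A1 (x = x + 4). Shared: x=9 y=3 z=0. PCs: A@1 B@0
Step 2: thread A executes A2 (x = x + 1). Shared: x=10 y=3 z=0. PCs: A@2 B@0

Answer: x=10 y=3 z=0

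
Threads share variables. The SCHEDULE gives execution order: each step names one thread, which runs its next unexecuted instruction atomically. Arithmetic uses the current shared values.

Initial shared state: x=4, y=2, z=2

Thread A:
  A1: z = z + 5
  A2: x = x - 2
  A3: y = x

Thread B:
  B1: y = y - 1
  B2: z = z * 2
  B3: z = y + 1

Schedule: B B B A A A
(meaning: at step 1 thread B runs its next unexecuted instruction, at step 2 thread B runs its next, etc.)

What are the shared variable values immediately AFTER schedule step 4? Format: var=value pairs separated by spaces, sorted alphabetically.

Answer: x=4 y=1 z=7

Derivation:
Step 1: thread B executes B1 (y = y - 1). Shared: x=4 y=1 z=2. PCs: A@0 B@1
Step 2: thread B executes B2 (z = z * 2). Shared: x=4 y=1 z=4. PCs: A@0 B@2
Step 3: thread B executes B3 (z = y + 1). Shared: x=4 y=1 z=2. PCs: A@0 B@3
Step 4: thread A executes A1 (z = z + 5). Shared: x=4 y=1 z=7. PCs: A@1 B@3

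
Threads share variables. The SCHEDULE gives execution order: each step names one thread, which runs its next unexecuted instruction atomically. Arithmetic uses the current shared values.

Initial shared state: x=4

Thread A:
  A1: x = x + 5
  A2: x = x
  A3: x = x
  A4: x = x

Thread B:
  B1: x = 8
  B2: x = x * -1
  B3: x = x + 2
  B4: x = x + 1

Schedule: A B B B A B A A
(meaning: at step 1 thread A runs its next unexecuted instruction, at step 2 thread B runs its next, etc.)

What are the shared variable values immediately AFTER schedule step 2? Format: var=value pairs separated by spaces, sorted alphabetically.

Step 1: thread A executes A1 (x = x + 5). Shared: x=9. PCs: A@1 B@0
Step 2: thread B executes B1 (x = 8). Shared: x=8. PCs: A@1 B@1

Answer: x=8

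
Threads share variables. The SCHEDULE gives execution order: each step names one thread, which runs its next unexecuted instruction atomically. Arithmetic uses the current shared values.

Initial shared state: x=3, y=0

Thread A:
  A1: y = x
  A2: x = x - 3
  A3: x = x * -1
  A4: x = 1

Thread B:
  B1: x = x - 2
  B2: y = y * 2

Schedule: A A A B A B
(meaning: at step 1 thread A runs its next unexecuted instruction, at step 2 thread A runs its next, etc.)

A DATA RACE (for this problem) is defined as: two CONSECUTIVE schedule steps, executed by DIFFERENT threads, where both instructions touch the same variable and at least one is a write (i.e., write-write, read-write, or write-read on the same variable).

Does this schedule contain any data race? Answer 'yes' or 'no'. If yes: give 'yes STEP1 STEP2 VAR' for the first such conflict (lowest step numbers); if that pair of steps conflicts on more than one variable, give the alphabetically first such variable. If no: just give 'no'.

Steps 1,2: same thread (A). No race.
Steps 2,3: same thread (A). No race.
Steps 3,4: A(x = x * -1) vs B(x = x - 2). RACE on x (W-W).
Steps 4,5: B(x = x - 2) vs A(x = 1). RACE on x (W-W).
Steps 5,6: A(r=-,w=x) vs B(r=y,w=y). No conflict.
First conflict at steps 3,4.

Answer: yes 3 4 x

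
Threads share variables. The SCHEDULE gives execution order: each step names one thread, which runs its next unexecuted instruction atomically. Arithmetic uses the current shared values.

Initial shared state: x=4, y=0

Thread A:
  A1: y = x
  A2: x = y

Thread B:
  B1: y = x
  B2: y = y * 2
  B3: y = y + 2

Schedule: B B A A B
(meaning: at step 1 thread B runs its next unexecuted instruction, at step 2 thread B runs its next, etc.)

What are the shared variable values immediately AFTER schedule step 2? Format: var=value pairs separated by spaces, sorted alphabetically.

Step 1: thread B executes B1 (y = x). Shared: x=4 y=4. PCs: A@0 B@1
Step 2: thread B executes B2 (y = y * 2). Shared: x=4 y=8. PCs: A@0 B@2

Answer: x=4 y=8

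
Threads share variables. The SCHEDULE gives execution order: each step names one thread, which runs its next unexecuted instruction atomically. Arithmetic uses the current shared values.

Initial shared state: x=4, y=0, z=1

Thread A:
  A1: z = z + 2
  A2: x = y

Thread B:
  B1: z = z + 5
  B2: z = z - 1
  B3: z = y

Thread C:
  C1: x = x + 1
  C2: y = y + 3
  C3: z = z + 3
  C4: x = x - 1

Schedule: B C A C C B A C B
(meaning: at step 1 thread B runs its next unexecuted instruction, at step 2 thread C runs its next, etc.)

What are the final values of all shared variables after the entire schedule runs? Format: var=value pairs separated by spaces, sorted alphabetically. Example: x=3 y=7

Answer: x=2 y=3 z=3

Derivation:
Step 1: thread B executes B1 (z = z + 5). Shared: x=4 y=0 z=6. PCs: A@0 B@1 C@0
Step 2: thread C executes C1 (x = x + 1). Shared: x=5 y=0 z=6. PCs: A@0 B@1 C@1
Step 3: thread A executes A1 (z = z + 2). Shared: x=5 y=0 z=8. PCs: A@1 B@1 C@1
Step 4: thread C executes C2 (y = y + 3). Shared: x=5 y=3 z=8. PCs: A@1 B@1 C@2
Step 5: thread C executes C3 (z = z + 3). Shared: x=5 y=3 z=11. PCs: A@1 B@1 C@3
Step 6: thread B executes B2 (z = z - 1). Shared: x=5 y=3 z=10. PCs: A@1 B@2 C@3
Step 7: thread A executes A2 (x = y). Shared: x=3 y=3 z=10. PCs: A@2 B@2 C@3
Step 8: thread C executes C4 (x = x - 1). Shared: x=2 y=3 z=10. PCs: A@2 B@2 C@4
Step 9: thread B executes B3 (z = y). Shared: x=2 y=3 z=3. PCs: A@2 B@3 C@4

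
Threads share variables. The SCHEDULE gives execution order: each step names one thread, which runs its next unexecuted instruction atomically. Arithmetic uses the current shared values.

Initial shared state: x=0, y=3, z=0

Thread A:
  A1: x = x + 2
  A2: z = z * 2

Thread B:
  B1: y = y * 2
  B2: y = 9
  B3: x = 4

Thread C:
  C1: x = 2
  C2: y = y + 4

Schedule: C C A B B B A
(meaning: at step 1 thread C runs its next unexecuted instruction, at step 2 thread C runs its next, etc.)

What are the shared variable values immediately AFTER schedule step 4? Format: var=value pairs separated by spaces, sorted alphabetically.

Step 1: thread C executes C1 (x = 2). Shared: x=2 y=3 z=0. PCs: A@0 B@0 C@1
Step 2: thread C executes C2 (y = y + 4). Shared: x=2 y=7 z=0. PCs: A@0 B@0 C@2
Step 3: thread A executes A1 (x = x + 2). Shared: x=4 y=7 z=0. PCs: A@1 B@0 C@2
Step 4: thread B executes B1 (y = y * 2). Shared: x=4 y=14 z=0. PCs: A@1 B@1 C@2

Answer: x=4 y=14 z=0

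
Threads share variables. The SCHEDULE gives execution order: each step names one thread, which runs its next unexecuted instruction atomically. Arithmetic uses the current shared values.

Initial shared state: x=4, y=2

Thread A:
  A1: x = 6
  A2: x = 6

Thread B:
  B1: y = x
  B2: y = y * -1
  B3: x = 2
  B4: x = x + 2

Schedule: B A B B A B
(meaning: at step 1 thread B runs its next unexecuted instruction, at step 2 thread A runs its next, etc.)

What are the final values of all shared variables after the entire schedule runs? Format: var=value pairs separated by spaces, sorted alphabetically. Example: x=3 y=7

Answer: x=8 y=-4

Derivation:
Step 1: thread B executes B1 (y = x). Shared: x=4 y=4. PCs: A@0 B@1
Step 2: thread A executes A1 (x = 6). Shared: x=6 y=4. PCs: A@1 B@1
Step 3: thread B executes B2 (y = y * -1). Shared: x=6 y=-4. PCs: A@1 B@2
Step 4: thread B executes B3 (x = 2). Shared: x=2 y=-4. PCs: A@1 B@3
Step 5: thread A executes A2 (x = 6). Shared: x=6 y=-4. PCs: A@2 B@3
Step 6: thread B executes B4 (x = x + 2). Shared: x=8 y=-4. PCs: A@2 B@4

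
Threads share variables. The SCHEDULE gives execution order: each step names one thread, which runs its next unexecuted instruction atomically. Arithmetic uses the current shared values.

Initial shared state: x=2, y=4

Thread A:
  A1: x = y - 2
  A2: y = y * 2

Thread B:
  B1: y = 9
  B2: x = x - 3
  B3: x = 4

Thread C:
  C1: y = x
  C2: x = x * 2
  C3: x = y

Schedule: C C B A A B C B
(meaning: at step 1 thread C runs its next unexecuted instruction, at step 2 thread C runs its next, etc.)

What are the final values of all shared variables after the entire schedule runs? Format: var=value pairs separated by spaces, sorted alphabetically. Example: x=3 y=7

Step 1: thread C executes C1 (y = x). Shared: x=2 y=2. PCs: A@0 B@0 C@1
Step 2: thread C executes C2 (x = x * 2). Shared: x=4 y=2. PCs: A@0 B@0 C@2
Step 3: thread B executes B1 (y = 9). Shared: x=4 y=9. PCs: A@0 B@1 C@2
Step 4: thread A executes A1 (x = y - 2). Shared: x=7 y=9. PCs: A@1 B@1 C@2
Step 5: thread A executes A2 (y = y * 2). Shared: x=7 y=18. PCs: A@2 B@1 C@2
Step 6: thread B executes B2 (x = x - 3). Shared: x=4 y=18. PCs: A@2 B@2 C@2
Step 7: thread C executes C3 (x = y). Shared: x=18 y=18. PCs: A@2 B@2 C@3
Step 8: thread B executes B3 (x = 4). Shared: x=4 y=18. PCs: A@2 B@3 C@3

Answer: x=4 y=18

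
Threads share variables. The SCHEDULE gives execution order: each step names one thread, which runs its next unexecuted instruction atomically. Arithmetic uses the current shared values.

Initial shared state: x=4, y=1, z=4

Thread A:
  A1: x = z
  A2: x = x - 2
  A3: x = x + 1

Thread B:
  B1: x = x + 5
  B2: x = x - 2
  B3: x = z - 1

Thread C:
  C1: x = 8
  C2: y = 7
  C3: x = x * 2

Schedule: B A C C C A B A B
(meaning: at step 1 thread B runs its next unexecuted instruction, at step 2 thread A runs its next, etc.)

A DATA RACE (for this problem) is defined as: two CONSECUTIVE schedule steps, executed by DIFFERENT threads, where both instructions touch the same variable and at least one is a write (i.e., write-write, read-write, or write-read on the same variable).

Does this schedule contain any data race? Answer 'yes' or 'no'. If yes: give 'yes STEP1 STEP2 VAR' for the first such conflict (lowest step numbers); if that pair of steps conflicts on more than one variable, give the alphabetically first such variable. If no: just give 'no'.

Answer: yes 1 2 x

Derivation:
Steps 1,2: B(x = x + 5) vs A(x = z). RACE on x (W-W).
Steps 2,3: A(x = z) vs C(x = 8). RACE on x (W-W).
Steps 3,4: same thread (C). No race.
Steps 4,5: same thread (C). No race.
Steps 5,6: C(x = x * 2) vs A(x = x - 2). RACE on x (W-W).
Steps 6,7: A(x = x - 2) vs B(x = x - 2). RACE on x (W-W).
Steps 7,8: B(x = x - 2) vs A(x = x + 1). RACE on x (W-W).
Steps 8,9: A(x = x + 1) vs B(x = z - 1). RACE on x (W-W).
First conflict at steps 1,2.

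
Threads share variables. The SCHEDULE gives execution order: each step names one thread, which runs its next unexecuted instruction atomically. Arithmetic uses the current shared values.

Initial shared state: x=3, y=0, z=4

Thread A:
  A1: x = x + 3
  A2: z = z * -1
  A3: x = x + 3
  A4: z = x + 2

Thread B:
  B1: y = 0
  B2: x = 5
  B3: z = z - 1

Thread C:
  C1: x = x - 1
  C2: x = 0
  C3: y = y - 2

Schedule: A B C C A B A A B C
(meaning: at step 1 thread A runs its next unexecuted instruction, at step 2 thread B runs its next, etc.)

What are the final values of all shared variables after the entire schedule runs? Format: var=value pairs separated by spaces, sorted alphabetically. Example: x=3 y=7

Answer: x=8 y=-2 z=9

Derivation:
Step 1: thread A executes A1 (x = x + 3). Shared: x=6 y=0 z=4. PCs: A@1 B@0 C@0
Step 2: thread B executes B1 (y = 0). Shared: x=6 y=0 z=4. PCs: A@1 B@1 C@0
Step 3: thread C executes C1 (x = x - 1). Shared: x=5 y=0 z=4. PCs: A@1 B@1 C@1
Step 4: thread C executes C2 (x = 0). Shared: x=0 y=0 z=4. PCs: A@1 B@1 C@2
Step 5: thread A executes A2 (z = z * -1). Shared: x=0 y=0 z=-4. PCs: A@2 B@1 C@2
Step 6: thread B executes B2 (x = 5). Shared: x=5 y=0 z=-4. PCs: A@2 B@2 C@2
Step 7: thread A executes A3 (x = x + 3). Shared: x=8 y=0 z=-4. PCs: A@3 B@2 C@2
Step 8: thread A executes A4 (z = x + 2). Shared: x=8 y=0 z=10. PCs: A@4 B@2 C@2
Step 9: thread B executes B3 (z = z - 1). Shared: x=8 y=0 z=9. PCs: A@4 B@3 C@2
Step 10: thread C executes C3 (y = y - 2). Shared: x=8 y=-2 z=9. PCs: A@4 B@3 C@3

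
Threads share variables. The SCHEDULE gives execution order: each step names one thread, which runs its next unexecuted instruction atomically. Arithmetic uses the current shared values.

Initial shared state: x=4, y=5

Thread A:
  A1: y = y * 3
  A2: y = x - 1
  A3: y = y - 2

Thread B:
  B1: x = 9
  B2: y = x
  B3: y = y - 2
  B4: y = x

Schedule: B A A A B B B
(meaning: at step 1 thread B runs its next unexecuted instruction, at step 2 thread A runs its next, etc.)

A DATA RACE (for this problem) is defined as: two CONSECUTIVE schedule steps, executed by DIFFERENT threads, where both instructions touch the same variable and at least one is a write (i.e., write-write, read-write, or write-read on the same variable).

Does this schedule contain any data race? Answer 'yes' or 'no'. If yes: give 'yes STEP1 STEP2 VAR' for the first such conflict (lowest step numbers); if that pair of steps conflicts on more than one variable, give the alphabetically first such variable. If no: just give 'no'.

Steps 1,2: B(r=-,w=x) vs A(r=y,w=y). No conflict.
Steps 2,3: same thread (A). No race.
Steps 3,4: same thread (A). No race.
Steps 4,5: A(y = y - 2) vs B(y = x). RACE on y (W-W).
Steps 5,6: same thread (B). No race.
Steps 6,7: same thread (B). No race.
First conflict at steps 4,5.

Answer: yes 4 5 y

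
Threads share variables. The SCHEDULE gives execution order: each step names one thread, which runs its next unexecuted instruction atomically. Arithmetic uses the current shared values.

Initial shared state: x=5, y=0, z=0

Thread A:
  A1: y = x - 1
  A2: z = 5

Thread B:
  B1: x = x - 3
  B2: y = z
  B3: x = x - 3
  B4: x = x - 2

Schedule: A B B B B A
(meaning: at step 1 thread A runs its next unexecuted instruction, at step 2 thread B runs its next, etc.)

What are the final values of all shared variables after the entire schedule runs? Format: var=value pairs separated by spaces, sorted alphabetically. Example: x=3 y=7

Answer: x=-3 y=0 z=5

Derivation:
Step 1: thread A executes A1 (y = x - 1). Shared: x=5 y=4 z=0. PCs: A@1 B@0
Step 2: thread B executes B1 (x = x - 3). Shared: x=2 y=4 z=0. PCs: A@1 B@1
Step 3: thread B executes B2 (y = z). Shared: x=2 y=0 z=0. PCs: A@1 B@2
Step 4: thread B executes B3 (x = x - 3). Shared: x=-1 y=0 z=0. PCs: A@1 B@3
Step 5: thread B executes B4 (x = x - 2). Shared: x=-3 y=0 z=0. PCs: A@1 B@4
Step 6: thread A executes A2 (z = 5). Shared: x=-3 y=0 z=5. PCs: A@2 B@4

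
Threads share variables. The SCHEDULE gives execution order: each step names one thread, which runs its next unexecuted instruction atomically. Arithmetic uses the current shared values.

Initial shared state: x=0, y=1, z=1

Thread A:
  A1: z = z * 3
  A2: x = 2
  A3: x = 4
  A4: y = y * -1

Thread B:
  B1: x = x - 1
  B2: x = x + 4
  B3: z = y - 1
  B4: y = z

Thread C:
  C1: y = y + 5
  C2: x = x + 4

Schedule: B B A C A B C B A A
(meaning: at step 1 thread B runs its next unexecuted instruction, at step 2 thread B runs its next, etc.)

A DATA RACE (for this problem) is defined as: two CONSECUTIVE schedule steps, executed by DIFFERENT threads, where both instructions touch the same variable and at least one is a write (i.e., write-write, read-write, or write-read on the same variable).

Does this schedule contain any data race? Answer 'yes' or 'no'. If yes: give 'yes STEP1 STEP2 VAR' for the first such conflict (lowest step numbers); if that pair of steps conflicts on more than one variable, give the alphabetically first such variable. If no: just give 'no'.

Answer: no

Derivation:
Steps 1,2: same thread (B). No race.
Steps 2,3: B(r=x,w=x) vs A(r=z,w=z). No conflict.
Steps 3,4: A(r=z,w=z) vs C(r=y,w=y). No conflict.
Steps 4,5: C(r=y,w=y) vs A(r=-,w=x). No conflict.
Steps 5,6: A(r=-,w=x) vs B(r=y,w=z). No conflict.
Steps 6,7: B(r=y,w=z) vs C(r=x,w=x). No conflict.
Steps 7,8: C(r=x,w=x) vs B(r=z,w=y). No conflict.
Steps 8,9: B(r=z,w=y) vs A(r=-,w=x). No conflict.
Steps 9,10: same thread (A). No race.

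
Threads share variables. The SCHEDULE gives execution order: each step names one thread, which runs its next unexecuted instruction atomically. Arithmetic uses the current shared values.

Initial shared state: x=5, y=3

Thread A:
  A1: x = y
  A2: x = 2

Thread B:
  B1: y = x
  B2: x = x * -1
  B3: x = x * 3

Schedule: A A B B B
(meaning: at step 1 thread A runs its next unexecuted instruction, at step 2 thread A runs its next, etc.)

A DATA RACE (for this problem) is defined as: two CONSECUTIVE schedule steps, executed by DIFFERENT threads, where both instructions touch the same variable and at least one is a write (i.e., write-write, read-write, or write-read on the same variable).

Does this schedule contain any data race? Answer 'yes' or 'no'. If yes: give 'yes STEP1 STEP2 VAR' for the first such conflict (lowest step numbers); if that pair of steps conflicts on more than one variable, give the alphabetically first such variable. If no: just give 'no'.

Steps 1,2: same thread (A). No race.
Steps 2,3: A(x = 2) vs B(y = x). RACE on x (W-R).
Steps 3,4: same thread (B). No race.
Steps 4,5: same thread (B). No race.
First conflict at steps 2,3.

Answer: yes 2 3 x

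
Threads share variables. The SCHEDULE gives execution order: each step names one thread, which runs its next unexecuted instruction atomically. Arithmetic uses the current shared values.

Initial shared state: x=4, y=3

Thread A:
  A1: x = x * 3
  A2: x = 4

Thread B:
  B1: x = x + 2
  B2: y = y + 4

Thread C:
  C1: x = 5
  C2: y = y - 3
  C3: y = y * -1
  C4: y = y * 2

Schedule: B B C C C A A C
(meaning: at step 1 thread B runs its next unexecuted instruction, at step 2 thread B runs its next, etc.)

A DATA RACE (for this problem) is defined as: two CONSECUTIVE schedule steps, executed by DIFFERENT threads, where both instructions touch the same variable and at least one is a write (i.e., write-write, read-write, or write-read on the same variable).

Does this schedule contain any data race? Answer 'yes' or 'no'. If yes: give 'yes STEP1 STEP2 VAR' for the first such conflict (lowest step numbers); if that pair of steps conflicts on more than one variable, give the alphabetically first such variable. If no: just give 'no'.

Answer: no

Derivation:
Steps 1,2: same thread (B). No race.
Steps 2,3: B(r=y,w=y) vs C(r=-,w=x). No conflict.
Steps 3,4: same thread (C). No race.
Steps 4,5: same thread (C). No race.
Steps 5,6: C(r=y,w=y) vs A(r=x,w=x). No conflict.
Steps 6,7: same thread (A). No race.
Steps 7,8: A(r=-,w=x) vs C(r=y,w=y). No conflict.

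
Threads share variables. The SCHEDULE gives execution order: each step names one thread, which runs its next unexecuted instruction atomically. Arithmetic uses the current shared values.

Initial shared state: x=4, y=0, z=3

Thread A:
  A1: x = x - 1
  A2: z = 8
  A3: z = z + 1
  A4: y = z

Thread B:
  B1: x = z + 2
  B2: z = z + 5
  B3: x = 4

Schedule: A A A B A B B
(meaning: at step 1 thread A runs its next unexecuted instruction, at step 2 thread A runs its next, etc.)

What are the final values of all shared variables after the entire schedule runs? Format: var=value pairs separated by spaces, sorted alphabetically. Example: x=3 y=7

Step 1: thread A executes A1 (x = x - 1). Shared: x=3 y=0 z=3. PCs: A@1 B@0
Step 2: thread A executes A2 (z = 8). Shared: x=3 y=0 z=8. PCs: A@2 B@0
Step 3: thread A executes A3 (z = z + 1). Shared: x=3 y=0 z=9. PCs: A@3 B@0
Step 4: thread B executes B1 (x = z + 2). Shared: x=11 y=0 z=9. PCs: A@3 B@1
Step 5: thread A executes A4 (y = z). Shared: x=11 y=9 z=9. PCs: A@4 B@1
Step 6: thread B executes B2 (z = z + 5). Shared: x=11 y=9 z=14. PCs: A@4 B@2
Step 7: thread B executes B3 (x = 4). Shared: x=4 y=9 z=14. PCs: A@4 B@3

Answer: x=4 y=9 z=14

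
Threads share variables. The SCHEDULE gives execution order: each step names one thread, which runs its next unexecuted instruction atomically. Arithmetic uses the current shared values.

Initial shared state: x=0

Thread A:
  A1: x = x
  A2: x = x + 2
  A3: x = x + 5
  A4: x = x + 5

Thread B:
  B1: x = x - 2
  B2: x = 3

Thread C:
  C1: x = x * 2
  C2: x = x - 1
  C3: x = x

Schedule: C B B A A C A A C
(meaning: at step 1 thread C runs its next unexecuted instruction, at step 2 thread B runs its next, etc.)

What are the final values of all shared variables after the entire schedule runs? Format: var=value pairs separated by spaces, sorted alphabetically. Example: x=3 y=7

Answer: x=14

Derivation:
Step 1: thread C executes C1 (x = x * 2). Shared: x=0. PCs: A@0 B@0 C@1
Step 2: thread B executes B1 (x = x - 2). Shared: x=-2. PCs: A@0 B@1 C@1
Step 3: thread B executes B2 (x = 3). Shared: x=3. PCs: A@0 B@2 C@1
Step 4: thread A executes A1 (x = x). Shared: x=3. PCs: A@1 B@2 C@1
Step 5: thread A executes A2 (x = x + 2). Shared: x=5. PCs: A@2 B@2 C@1
Step 6: thread C executes C2 (x = x - 1). Shared: x=4. PCs: A@2 B@2 C@2
Step 7: thread A executes A3 (x = x + 5). Shared: x=9. PCs: A@3 B@2 C@2
Step 8: thread A executes A4 (x = x + 5). Shared: x=14. PCs: A@4 B@2 C@2
Step 9: thread C executes C3 (x = x). Shared: x=14. PCs: A@4 B@2 C@3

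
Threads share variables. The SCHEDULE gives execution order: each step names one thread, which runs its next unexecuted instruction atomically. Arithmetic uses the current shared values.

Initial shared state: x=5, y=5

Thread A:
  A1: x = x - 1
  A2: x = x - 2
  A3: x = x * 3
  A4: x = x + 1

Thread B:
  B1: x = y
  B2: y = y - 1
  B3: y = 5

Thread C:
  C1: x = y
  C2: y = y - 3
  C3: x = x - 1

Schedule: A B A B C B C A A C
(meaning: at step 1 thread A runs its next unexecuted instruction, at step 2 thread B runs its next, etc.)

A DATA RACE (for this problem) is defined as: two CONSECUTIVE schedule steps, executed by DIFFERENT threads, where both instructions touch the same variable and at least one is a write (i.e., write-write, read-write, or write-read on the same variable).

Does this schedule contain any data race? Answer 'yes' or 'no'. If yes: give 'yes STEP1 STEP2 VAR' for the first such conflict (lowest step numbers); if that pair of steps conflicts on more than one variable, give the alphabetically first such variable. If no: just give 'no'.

Answer: yes 1 2 x

Derivation:
Steps 1,2: A(x = x - 1) vs B(x = y). RACE on x (W-W).
Steps 2,3: B(x = y) vs A(x = x - 2). RACE on x (W-W).
Steps 3,4: A(r=x,w=x) vs B(r=y,w=y). No conflict.
Steps 4,5: B(y = y - 1) vs C(x = y). RACE on y (W-R).
Steps 5,6: C(x = y) vs B(y = 5). RACE on y (R-W).
Steps 6,7: B(y = 5) vs C(y = y - 3). RACE on y (W-W).
Steps 7,8: C(r=y,w=y) vs A(r=x,w=x). No conflict.
Steps 8,9: same thread (A). No race.
Steps 9,10: A(x = x + 1) vs C(x = x - 1). RACE on x (W-W).
First conflict at steps 1,2.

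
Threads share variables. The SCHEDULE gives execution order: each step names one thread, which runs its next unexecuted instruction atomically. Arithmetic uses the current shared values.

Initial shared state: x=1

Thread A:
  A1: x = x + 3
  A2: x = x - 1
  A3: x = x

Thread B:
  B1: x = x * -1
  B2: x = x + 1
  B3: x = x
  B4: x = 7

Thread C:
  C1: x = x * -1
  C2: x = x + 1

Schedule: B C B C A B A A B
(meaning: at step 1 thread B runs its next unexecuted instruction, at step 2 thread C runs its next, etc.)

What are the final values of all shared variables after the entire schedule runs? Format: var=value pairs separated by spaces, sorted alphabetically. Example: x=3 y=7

Answer: x=7

Derivation:
Step 1: thread B executes B1 (x = x * -1). Shared: x=-1. PCs: A@0 B@1 C@0
Step 2: thread C executes C1 (x = x * -1). Shared: x=1. PCs: A@0 B@1 C@1
Step 3: thread B executes B2 (x = x + 1). Shared: x=2. PCs: A@0 B@2 C@1
Step 4: thread C executes C2 (x = x + 1). Shared: x=3. PCs: A@0 B@2 C@2
Step 5: thread A executes A1 (x = x + 3). Shared: x=6. PCs: A@1 B@2 C@2
Step 6: thread B executes B3 (x = x). Shared: x=6. PCs: A@1 B@3 C@2
Step 7: thread A executes A2 (x = x - 1). Shared: x=5. PCs: A@2 B@3 C@2
Step 8: thread A executes A3 (x = x). Shared: x=5. PCs: A@3 B@3 C@2
Step 9: thread B executes B4 (x = 7). Shared: x=7. PCs: A@3 B@4 C@2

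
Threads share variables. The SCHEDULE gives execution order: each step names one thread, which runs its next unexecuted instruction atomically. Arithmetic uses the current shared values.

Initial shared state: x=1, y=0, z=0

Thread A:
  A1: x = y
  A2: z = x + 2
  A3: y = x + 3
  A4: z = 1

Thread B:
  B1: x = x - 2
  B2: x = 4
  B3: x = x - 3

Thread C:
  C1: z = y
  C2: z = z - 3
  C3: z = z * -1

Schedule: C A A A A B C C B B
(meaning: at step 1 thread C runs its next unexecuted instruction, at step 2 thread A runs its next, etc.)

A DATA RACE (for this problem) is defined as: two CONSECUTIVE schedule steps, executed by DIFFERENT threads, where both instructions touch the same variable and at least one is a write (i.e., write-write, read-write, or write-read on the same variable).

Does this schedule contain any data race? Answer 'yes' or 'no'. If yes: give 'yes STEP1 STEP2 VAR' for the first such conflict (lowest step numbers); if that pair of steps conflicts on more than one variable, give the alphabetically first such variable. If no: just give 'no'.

Steps 1,2: C(r=y,w=z) vs A(r=y,w=x). No conflict.
Steps 2,3: same thread (A). No race.
Steps 3,4: same thread (A). No race.
Steps 4,5: same thread (A). No race.
Steps 5,6: A(r=-,w=z) vs B(r=x,w=x). No conflict.
Steps 6,7: B(r=x,w=x) vs C(r=z,w=z). No conflict.
Steps 7,8: same thread (C). No race.
Steps 8,9: C(r=z,w=z) vs B(r=-,w=x). No conflict.
Steps 9,10: same thread (B). No race.

Answer: no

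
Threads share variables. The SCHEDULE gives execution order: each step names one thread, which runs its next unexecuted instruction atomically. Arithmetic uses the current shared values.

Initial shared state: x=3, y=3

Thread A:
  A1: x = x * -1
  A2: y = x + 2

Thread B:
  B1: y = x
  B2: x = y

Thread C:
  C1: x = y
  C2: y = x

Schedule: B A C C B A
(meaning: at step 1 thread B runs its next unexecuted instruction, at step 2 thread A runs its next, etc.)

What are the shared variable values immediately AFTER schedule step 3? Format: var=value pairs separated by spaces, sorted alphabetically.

Answer: x=3 y=3

Derivation:
Step 1: thread B executes B1 (y = x). Shared: x=3 y=3. PCs: A@0 B@1 C@0
Step 2: thread A executes A1 (x = x * -1). Shared: x=-3 y=3. PCs: A@1 B@1 C@0
Step 3: thread C executes C1 (x = y). Shared: x=3 y=3. PCs: A@1 B@1 C@1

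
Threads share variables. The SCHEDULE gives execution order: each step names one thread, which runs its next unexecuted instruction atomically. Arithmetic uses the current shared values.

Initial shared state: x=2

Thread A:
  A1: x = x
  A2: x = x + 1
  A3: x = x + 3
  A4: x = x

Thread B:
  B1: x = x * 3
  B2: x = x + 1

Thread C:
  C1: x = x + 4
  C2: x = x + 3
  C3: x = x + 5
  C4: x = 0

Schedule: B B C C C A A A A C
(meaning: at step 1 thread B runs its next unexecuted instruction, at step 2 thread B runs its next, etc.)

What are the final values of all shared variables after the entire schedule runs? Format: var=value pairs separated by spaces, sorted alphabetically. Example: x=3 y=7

Answer: x=0

Derivation:
Step 1: thread B executes B1 (x = x * 3). Shared: x=6. PCs: A@0 B@1 C@0
Step 2: thread B executes B2 (x = x + 1). Shared: x=7. PCs: A@0 B@2 C@0
Step 3: thread C executes C1 (x = x + 4). Shared: x=11. PCs: A@0 B@2 C@1
Step 4: thread C executes C2 (x = x + 3). Shared: x=14. PCs: A@0 B@2 C@2
Step 5: thread C executes C3 (x = x + 5). Shared: x=19. PCs: A@0 B@2 C@3
Step 6: thread A executes A1 (x = x). Shared: x=19. PCs: A@1 B@2 C@3
Step 7: thread A executes A2 (x = x + 1). Shared: x=20. PCs: A@2 B@2 C@3
Step 8: thread A executes A3 (x = x + 3). Shared: x=23. PCs: A@3 B@2 C@3
Step 9: thread A executes A4 (x = x). Shared: x=23. PCs: A@4 B@2 C@3
Step 10: thread C executes C4 (x = 0). Shared: x=0. PCs: A@4 B@2 C@4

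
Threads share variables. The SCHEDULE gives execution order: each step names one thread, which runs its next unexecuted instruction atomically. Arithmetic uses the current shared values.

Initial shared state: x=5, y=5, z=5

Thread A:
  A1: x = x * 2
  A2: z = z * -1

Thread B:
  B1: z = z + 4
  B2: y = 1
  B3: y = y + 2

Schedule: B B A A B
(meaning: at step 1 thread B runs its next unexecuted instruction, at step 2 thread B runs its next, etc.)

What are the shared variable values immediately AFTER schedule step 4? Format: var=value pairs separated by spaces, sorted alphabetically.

Step 1: thread B executes B1 (z = z + 4). Shared: x=5 y=5 z=9. PCs: A@0 B@1
Step 2: thread B executes B2 (y = 1). Shared: x=5 y=1 z=9. PCs: A@0 B@2
Step 3: thread A executes A1 (x = x * 2). Shared: x=10 y=1 z=9. PCs: A@1 B@2
Step 4: thread A executes A2 (z = z * -1). Shared: x=10 y=1 z=-9. PCs: A@2 B@2

Answer: x=10 y=1 z=-9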